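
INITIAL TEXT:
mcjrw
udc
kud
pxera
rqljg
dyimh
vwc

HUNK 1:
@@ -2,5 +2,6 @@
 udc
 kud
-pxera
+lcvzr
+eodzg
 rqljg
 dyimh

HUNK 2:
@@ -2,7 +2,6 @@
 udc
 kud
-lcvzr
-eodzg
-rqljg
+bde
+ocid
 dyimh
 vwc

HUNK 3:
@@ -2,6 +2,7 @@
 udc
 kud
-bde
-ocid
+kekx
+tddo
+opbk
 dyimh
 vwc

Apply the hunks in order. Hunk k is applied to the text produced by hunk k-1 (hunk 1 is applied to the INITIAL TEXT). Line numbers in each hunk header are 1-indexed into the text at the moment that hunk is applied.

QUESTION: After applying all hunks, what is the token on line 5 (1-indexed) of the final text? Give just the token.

Hunk 1: at line 2 remove [pxera] add [lcvzr,eodzg] -> 8 lines: mcjrw udc kud lcvzr eodzg rqljg dyimh vwc
Hunk 2: at line 2 remove [lcvzr,eodzg,rqljg] add [bde,ocid] -> 7 lines: mcjrw udc kud bde ocid dyimh vwc
Hunk 3: at line 2 remove [bde,ocid] add [kekx,tddo,opbk] -> 8 lines: mcjrw udc kud kekx tddo opbk dyimh vwc
Final line 5: tddo

Answer: tddo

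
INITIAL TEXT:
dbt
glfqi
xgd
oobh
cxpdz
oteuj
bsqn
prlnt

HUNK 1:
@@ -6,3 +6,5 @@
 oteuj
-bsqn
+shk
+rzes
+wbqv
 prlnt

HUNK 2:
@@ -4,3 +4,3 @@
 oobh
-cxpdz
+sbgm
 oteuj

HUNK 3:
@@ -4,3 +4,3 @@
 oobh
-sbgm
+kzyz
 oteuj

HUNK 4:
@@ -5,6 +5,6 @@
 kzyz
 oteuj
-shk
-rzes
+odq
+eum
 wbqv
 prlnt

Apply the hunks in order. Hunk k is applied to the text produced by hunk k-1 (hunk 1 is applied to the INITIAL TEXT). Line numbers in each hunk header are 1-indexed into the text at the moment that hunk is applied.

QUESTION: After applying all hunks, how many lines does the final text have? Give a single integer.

Answer: 10

Derivation:
Hunk 1: at line 6 remove [bsqn] add [shk,rzes,wbqv] -> 10 lines: dbt glfqi xgd oobh cxpdz oteuj shk rzes wbqv prlnt
Hunk 2: at line 4 remove [cxpdz] add [sbgm] -> 10 lines: dbt glfqi xgd oobh sbgm oteuj shk rzes wbqv prlnt
Hunk 3: at line 4 remove [sbgm] add [kzyz] -> 10 lines: dbt glfqi xgd oobh kzyz oteuj shk rzes wbqv prlnt
Hunk 4: at line 5 remove [shk,rzes] add [odq,eum] -> 10 lines: dbt glfqi xgd oobh kzyz oteuj odq eum wbqv prlnt
Final line count: 10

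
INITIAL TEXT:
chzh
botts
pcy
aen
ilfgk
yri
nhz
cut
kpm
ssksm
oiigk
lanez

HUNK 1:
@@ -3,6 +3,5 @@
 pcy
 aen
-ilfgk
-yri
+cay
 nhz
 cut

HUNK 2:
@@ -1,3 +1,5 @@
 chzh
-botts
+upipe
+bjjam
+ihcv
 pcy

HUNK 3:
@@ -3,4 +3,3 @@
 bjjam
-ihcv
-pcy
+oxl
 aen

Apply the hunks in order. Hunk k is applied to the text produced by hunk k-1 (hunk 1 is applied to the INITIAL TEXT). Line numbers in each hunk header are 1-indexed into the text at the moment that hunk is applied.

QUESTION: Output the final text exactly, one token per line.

Answer: chzh
upipe
bjjam
oxl
aen
cay
nhz
cut
kpm
ssksm
oiigk
lanez

Derivation:
Hunk 1: at line 3 remove [ilfgk,yri] add [cay] -> 11 lines: chzh botts pcy aen cay nhz cut kpm ssksm oiigk lanez
Hunk 2: at line 1 remove [botts] add [upipe,bjjam,ihcv] -> 13 lines: chzh upipe bjjam ihcv pcy aen cay nhz cut kpm ssksm oiigk lanez
Hunk 3: at line 3 remove [ihcv,pcy] add [oxl] -> 12 lines: chzh upipe bjjam oxl aen cay nhz cut kpm ssksm oiigk lanez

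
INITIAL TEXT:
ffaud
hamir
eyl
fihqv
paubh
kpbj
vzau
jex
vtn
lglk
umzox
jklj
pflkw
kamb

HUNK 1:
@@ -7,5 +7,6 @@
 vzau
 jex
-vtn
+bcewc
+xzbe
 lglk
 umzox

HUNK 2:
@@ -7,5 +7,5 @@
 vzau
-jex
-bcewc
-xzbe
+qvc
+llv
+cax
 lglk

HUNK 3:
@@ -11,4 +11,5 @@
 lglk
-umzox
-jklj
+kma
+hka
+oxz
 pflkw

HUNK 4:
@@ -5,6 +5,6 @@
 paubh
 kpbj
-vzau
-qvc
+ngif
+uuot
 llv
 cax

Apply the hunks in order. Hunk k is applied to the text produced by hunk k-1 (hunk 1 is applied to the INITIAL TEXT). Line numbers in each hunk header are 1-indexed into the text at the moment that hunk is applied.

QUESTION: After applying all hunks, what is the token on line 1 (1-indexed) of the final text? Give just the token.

Hunk 1: at line 7 remove [vtn] add [bcewc,xzbe] -> 15 lines: ffaud hamir eyl fihqv paubh kpbj vzau jex bcewc xzbe lglk umzox jklj pflkw kamb
Hunk 2: at line 7 remove [jex,bcewc,xzbe] add [qvc,llv,cax] -> 15 lines: ffaud hamir eyl fihqv paubh kpbj vzau qvc llv cax lglk umzox jklj pflkw kamb
Hunk 3: at line 11 remove [umzox,jklj] add [kma,hka,oxz] -> 16 lines: ffaud hamir eyl fihqv paubh kpbj vzau qvc llv cax lglk kma hka oxz pflkw kamb
Hunk 4: at line 5 remove [vzau,qvc] add [ngif,uuot] -> 16 lines: ffaud hamir eyl fihqv paubh kpbj ngif uuot llv cax lglk kma hka oxz pflkw kamb
Final line 1: ffaud

Answer: ffaud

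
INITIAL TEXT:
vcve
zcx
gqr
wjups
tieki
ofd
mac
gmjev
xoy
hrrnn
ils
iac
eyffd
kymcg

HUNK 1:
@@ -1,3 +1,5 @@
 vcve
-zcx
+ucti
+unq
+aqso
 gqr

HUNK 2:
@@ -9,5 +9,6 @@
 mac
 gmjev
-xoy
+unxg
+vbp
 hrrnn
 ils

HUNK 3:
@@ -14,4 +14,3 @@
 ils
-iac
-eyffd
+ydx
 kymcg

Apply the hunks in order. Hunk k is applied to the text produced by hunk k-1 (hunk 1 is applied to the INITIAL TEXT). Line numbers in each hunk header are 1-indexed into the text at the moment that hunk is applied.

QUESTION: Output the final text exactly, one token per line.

Answer: vcve
ucti
unq
aqso
gqr
wjups
tieki
ofd
mac
gmjev
unxg
vbp
hrrnn
ils
ydx
kymcg

Derivation:
Hunk 1: at line 1 remove [zcx] add [ucti,unq,aqso] -> 16 lines: vcve ucti unq aqso gqr wjups tieki ofd mac gmjev xoy hrrnn ils iac eyffd kymcg
Hunk 2: at line 9 remove [xoy] add [unxg,vbp] -> 17 lines: vcve ucti unq aqso gqr wjups tieki ofd mac gmjev unxg vbp hrrnn ils iac eyffd kymcg
Hunk 3: at line 14 remove [iac,eyffd] add [ydx] -> 16 lines: vcve ucti unq aqso gqr wjups tieki ofd mac gmjev unxg vbp hrrnn ils ydx kymcg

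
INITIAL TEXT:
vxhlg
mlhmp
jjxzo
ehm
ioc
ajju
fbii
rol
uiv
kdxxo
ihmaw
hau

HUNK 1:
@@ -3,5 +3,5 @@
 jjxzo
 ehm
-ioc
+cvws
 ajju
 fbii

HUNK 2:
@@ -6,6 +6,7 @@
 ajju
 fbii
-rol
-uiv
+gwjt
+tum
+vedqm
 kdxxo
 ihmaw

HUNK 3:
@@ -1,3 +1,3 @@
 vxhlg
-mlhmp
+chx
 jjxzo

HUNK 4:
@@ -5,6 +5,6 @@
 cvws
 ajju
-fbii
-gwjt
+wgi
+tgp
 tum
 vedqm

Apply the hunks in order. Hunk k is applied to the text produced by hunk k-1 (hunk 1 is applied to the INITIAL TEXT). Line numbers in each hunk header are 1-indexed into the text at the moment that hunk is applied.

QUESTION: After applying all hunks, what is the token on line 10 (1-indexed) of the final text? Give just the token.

Answer: vedqm

Derivation:
Hunk 1: at line 3 remove [ioc] add [cvws] -> 12 lines: vxhlg mlhmp jjxzo ehm cvws ajju fbii rol uiv kdxxo ihmaw hau
Hunk 2: at line 6 remove [rol,uiv] add [gwjt,tum,vedqm] -> 13 lines: vxhlg mlhmp jjxzo ehm cvws ajju fbii gwjt tum vedqm kdxxo ihmaw hau
Hunk 3: at line 1 remove [mlhmp] add [chx] -> 13 lines: vxhlg chx jjxzo ehm cvws ajju fbii gwjt tum vedqm kdxxo ihmaw hau
Hunk 4: at line 5 remove [fbii,gwjt] add [wgi,tgp] -> 13 lines: vxhlg chx jjxzo ehm cvws ajju wgi tgp tum vedqm kdxxo ihmaw hau
Final line 10: vedqm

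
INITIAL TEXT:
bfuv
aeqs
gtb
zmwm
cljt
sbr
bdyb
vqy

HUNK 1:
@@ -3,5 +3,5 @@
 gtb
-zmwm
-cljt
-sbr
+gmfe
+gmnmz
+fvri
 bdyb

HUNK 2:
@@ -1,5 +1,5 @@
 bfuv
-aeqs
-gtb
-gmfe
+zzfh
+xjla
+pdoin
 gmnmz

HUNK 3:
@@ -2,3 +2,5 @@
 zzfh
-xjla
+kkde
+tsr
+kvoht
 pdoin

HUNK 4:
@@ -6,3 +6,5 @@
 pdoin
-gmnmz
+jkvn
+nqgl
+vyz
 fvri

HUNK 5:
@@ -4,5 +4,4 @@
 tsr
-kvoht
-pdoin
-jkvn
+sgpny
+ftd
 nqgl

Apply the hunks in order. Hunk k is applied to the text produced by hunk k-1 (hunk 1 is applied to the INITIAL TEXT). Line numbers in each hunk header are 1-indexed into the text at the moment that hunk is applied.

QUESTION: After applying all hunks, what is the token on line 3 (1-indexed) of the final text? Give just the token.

Hunk 1: at line 3 remove [zmwm,cljt,sbr] add [gmfe,gmnmz,fvri] -> 8 lines: bfuv aeqs gtb gmfe gmnmz fvri bdyb vqy
Hunk 2: at line 1 remove [aeqs,gtb,gmfe] add [zzfh,xjla,pdoin] -> 8 lines: bfuv zzfh xjla pdoin gmnmz fvri bdyb vqy
Hunk 3: at line 2 remove [xjla] add [kkde,tsr,kvoht] -> 10 lines: bfuv zzfh kkde tsr kvoht pdoin gmnmz fvri bdyb vqy
Hunk 4: at line 6 remove [gmnmz] add [jkvn,nqgl,vyz] -> 12 lines: bfuv zzfh kkde tsr kvoht pdoin jkvn nqgl vyz fvri bdyb vqy
Hunk 5: at line 4 remove [kvoht,pdoin,jkvn] add [sgpny,ftd] -> 11 lines: bfuv zzfh kkde tsr sgpny ftd nqgl vyz fvri bdyb vqy
Final line 3: kkde

Answer: kkde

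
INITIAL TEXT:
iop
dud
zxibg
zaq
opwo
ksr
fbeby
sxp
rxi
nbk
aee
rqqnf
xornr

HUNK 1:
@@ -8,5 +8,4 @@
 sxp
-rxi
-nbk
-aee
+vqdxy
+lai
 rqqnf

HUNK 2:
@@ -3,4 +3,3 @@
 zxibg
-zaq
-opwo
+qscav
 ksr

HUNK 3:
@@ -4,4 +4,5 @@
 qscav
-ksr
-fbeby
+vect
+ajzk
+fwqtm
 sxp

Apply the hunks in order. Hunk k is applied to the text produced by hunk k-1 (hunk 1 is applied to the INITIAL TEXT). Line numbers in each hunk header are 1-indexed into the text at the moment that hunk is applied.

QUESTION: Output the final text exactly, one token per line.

Hunk 1: at line 8 remove [rxi,nbk,aee] add [vqdxy,lai] -> 12 lines: iop dud zxibg zaq opwo ksr fbeby sxp vqdxy lai rqqnf xornr
Hunk 2: at line 3 remove [zaq,opwo] add [qscav] -> 11 lines: iop dud zxibg qscav ksr fbeby sxp vqdxy lai rqqnf xornr
Hunk 3: at line 4 remove [ksr,fbeby] add [vect,ajzk,fwqtm] -> 12 lines: iop dud zxibg qscav vect ajzk fwqtm sxp vqdxy lai rqqnf xornr

Answer: iop
dud
zxibg
qscav
vect
ajzk
fwqtm
sxp
vqdxy
lai
rqqnf
xornr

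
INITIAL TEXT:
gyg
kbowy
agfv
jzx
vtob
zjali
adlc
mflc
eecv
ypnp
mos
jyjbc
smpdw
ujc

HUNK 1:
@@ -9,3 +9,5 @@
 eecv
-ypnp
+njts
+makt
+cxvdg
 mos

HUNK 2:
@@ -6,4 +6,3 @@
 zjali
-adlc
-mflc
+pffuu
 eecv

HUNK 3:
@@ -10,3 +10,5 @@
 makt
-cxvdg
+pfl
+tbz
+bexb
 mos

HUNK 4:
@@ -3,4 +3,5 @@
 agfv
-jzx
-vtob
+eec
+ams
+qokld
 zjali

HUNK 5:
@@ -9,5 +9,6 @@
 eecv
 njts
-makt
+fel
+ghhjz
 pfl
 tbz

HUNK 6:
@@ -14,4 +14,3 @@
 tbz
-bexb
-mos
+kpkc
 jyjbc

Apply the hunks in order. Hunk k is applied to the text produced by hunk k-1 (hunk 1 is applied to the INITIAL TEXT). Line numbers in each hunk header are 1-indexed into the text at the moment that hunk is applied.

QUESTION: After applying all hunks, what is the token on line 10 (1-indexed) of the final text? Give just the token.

Hunk 1: at line 9 remove [ypnp] add [njts,makt,cxvdg] -> 16 lines: gyg kbowy agfv jzx vtob zjali adlc mflc eecv njts makt cxvdg mos jyjbc smpdw ujc
Hunk 2: at line 6 remove [adlc,mflc] add [pffuu] -> 15 lines: gyg kbowy agfv jzx vtob zjali pffuu eecv njts makt cxvdg mos jyjbc smpdw ujc
Hunk 3: at line 10 remove [cxvdg] add [pfl,tbz,bexb] -> 17 lines: gyg kbowy agfv jzx vtob zjali pffuu eecv njts makt pfl tbz bexb mos jyjbc smpdw ujc
Hunk 4: at line 3 remove [jzx,vtob] add [eec,ams,qokld] -> 18 lines: gyg kbowy agfv eec ams qokld zjali pffuu eecv njts makt pfl tbz bexb mos jyjbc smpdw ujc
Hunk 5: at line 9 remove [makt] add [fel,ghhjz] -> 19 lines: gyg kbowy agfv eec ams qokld zjali pffuu eecv njts fel ghhjz pfl tbz bexb mos jyjbc smpdw ujc
Hunk 6: at line 14 remove [bexb,mos] add [kpkc] -> 18 lines: gyg kbowy agfv eec ams qokld zjali pffuu eecv njts fel ghhjz pfl tbz kpkc jyjbc smpdw ujc
Final line 10: njts

Answer: njts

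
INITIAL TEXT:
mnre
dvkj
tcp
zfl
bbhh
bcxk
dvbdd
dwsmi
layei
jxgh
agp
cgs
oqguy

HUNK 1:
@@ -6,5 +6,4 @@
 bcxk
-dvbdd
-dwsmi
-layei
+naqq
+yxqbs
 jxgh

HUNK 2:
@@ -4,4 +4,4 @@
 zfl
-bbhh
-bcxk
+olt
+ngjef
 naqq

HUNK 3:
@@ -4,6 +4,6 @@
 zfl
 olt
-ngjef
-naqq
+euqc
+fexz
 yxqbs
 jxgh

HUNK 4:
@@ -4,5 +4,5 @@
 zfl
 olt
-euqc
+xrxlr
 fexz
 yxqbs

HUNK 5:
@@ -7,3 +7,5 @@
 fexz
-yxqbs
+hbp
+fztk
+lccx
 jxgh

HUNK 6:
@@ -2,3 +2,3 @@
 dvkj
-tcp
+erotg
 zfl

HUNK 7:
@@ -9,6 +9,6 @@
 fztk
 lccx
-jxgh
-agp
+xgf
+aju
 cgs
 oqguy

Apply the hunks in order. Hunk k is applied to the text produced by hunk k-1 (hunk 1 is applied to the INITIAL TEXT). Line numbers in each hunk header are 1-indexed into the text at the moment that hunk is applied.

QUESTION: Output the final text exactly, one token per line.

Answer: mnre
dvkj
erotg
zfl
olt
xrxlr
fexz
hbp
fztk
lccx
xgf
aju
cgs
oqguy

Derivation:
Hunk 1: at line 6 remove [dvbdd,dwsmi,layei] add [naqq,yxqbs] -> 12 lines: mnre dvkj tcp zfl bbhh bcxk naqq yxqbs jxgh agp cgs oqguy
Hunk 2: at line 4 remove [bbhh,bcxk] add [olt,ngjef] -> 12 lines: mnre dvkj tcp zfl olt ngjef naqq yxqbs jxgh agp cgs oqguy
Hunk 3: at line 4 remove [ngjef,naqq] add [euqc,fexz] -> 12 lines: mnre dvkj tcp zfl olt euqc fexz yxqbs jxgh agp cgs oqguy
Hunk 4: at line 4 remove [euqc] add [xrxlr] -> 12 lines: mnre dvkj tcp zfl olt xrxlr fexz yxqbs jxgh agp cgs oqguy
Hunk 5: at line 7 remove [yxqbs] add [hbp,fztk,lccx] -> 14 lines: mnre dvkj tcp zfl olt xrxlr fexz hbp fztk lccx jxgh agp cgs oqguy
Hunk 6: at line 2 remove [tcp] add [erotg] -> 14 lines: mnre dvkj erotg zfl olt xrxlr fexz hbp fztk lccx jxgh agp cgs oqguy
Hunk 7: at line 9 remove [jxgh,agp] add [xgf,aju] -> 14 lines: mnre dvkj erotg zfl olt xrxlr fexz hbp fztk lccx xgf aju cgs oqguy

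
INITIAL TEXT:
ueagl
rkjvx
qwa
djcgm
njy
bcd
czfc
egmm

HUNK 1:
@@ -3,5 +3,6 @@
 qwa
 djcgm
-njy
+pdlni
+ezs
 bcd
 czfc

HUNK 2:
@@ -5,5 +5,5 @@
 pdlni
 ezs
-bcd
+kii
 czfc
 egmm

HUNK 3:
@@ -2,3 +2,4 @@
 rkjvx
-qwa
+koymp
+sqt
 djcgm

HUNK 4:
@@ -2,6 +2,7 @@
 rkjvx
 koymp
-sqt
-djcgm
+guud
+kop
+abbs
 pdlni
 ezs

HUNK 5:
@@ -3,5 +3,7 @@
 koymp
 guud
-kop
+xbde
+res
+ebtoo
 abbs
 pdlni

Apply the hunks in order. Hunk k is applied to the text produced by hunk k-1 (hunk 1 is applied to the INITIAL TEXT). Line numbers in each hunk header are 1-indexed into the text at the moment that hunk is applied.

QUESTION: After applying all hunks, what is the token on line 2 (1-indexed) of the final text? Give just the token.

Answer: rkjvx

Derivation:
Hunk 1: at line 3 remove [njy] add [pdlni,ezs] -> 9 lines: ueagl rkjvx qwa djcgm pdlni ezs bcd czfc egmm
Hunk 2: at line 5 remove [bcd] add [kii] -> 9 lines: ueagl rkjvx qwa djcgm pdlni ezs kii czfc egmm
Hunk 3: at line 2 remove [qwa] add [koymp,sqt] -> 10 lines: ueagl rkjvx koymp sqt djcgm pdlni ezs kii czfc egmm
Hunk 4: at line 2 remove [sqt,djcgm] add [guud,kop,abbs] -> 11 lines: ueagl rkjvx koymp guud kop abbs pdlni ezs kii czfc egmm
Hunk 5: at line 3 remove [kop] add [xbde,res,ebtoo] -> 13 lines: ueagl rkjvx koymp guud xbde res ebtoo abbs pdlni ezs kii czfc egmm
Final line 2: rkjvx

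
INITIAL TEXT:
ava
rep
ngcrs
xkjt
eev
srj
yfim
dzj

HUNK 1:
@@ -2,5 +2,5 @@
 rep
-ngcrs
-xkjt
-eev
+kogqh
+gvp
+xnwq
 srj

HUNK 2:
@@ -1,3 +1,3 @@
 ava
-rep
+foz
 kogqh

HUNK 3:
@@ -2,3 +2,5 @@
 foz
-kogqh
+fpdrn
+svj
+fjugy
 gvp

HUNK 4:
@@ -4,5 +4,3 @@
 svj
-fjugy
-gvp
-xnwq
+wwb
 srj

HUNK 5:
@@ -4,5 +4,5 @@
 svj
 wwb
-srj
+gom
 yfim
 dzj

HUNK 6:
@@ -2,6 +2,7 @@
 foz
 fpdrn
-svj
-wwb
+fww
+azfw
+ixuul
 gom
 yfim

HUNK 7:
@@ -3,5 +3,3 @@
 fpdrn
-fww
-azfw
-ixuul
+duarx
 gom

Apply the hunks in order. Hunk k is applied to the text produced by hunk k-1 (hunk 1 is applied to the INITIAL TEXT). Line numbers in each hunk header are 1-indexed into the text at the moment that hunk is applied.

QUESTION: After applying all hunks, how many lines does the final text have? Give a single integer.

Answer: 7

Derivation:
Hunk 1: at line 2 remove [ngcrs,xkjt,eev] add [kogqh,gvp,xnwq] -> 8 lines: ava rep kogqh gvp xnwq srj yfim dzj
Hunk 2: at line 1 remove [rep] add [foz] -> 8 lines: ava foz kogqh gvp xnwq srj yfim dzj
Hunk 3: at line 2 remove [kogqh] add [fpdrn,svj,fjugy] -> 10 lines: ava foz fpdrn svj fjugy gvp xnwq srj yfim dzj
Hunk 4: at line 4 remove [fjugy,gvp,xnwq] add [wwb] -> 8 lines: ava foz fpdrn svj wwb srj yfim dzj
Hunk 5: at line 4 remove [srj] add [gom] -> 8 lines: ava foz fpdrn svj wwb gom yfim dzj
Hunk 6: at line 2 remove [svj,wwb] add [fww,azfw,ixuul] -> 9 lines: ava foz fpdrn fww azfw ixuul gom yfim dzj
Hunk 7: at line 3 remove [fww,azfw,ixuul] add [duarx] -> 7 lines: ava foz fpdrn duarx gom yfim dzj
Final line count: 7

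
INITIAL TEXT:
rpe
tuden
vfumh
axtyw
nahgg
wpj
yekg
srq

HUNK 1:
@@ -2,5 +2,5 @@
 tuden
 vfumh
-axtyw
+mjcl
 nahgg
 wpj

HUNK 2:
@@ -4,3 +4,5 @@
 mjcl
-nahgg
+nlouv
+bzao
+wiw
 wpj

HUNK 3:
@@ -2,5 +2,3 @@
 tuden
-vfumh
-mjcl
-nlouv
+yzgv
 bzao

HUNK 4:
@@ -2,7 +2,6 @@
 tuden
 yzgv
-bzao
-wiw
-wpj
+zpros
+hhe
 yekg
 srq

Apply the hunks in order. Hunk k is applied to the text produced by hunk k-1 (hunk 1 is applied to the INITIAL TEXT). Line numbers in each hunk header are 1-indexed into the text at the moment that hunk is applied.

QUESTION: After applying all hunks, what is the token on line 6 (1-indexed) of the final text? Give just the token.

Hunk 1: at line 2 remove [axtyw] add [mjcl] -> 8 lines: rpe tuden vfumh mjcl nahgg wpj yekg srq
Hunk 2: at line 4 remove [nahgg] add [nlouv,bzao,wiw] -> 10 lines: rpe tuden vfumh mjcl nlouv bzao wiw wpj yekg srq
Hunk 3: at line 2 remove [vfumh,mjcl,nlouv] add [yzgv] -> 8 lines: rpe tuden yzgv bzao wiw wpj yekg srq
Hunk 4: at line 2 remove [bzao,wiw,wpj] add [zpros,hhe] -> 7 lines: rpe tuden yzgv zpros hhe yekg srq
Final line 6: yekg

Answer: yekg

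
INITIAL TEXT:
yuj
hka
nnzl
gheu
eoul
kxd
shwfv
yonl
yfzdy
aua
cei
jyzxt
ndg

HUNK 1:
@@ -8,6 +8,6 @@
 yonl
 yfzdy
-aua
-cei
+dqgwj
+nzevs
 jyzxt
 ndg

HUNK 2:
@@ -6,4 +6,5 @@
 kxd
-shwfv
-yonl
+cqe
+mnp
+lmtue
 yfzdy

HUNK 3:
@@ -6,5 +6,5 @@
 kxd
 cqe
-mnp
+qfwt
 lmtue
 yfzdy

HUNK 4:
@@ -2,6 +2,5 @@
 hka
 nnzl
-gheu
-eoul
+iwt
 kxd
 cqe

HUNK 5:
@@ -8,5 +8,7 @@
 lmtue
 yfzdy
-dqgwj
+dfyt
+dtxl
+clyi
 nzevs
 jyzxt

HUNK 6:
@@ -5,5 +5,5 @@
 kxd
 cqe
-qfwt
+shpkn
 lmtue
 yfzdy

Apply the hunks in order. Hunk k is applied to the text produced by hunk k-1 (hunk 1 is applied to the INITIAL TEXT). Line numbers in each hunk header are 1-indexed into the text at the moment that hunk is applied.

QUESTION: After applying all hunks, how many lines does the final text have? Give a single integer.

Hunk 1: at line 8 remove [aua,cei] add [dqgwj,nzevs] -> 13 lines: yuj hka nnzl gheu eoul kxd shwfv yonl yfzdy dqgwj nzevs jyzxt ndg
Hunk 2: at line 6 remove [shwfv,yonl] add [cqe,mnp,lmtue] -> 14 lines: yuj hka nnzl gheu eoul kxd cqe mnp lmtue yfzdy dqgwj nzevs jyzxt ndg
Hunk 3: at line 6 remove [mnp] add [qfwt] -> 14 lines: yuj hka nnzl gheu eoul kxd cqe qfwt lmtue yfzdy dqgwj nzevs jyzxt ndg
Hunk 4: at line 2 remove [gheu,eoul] add [iwt] -> 13 lines: yuj hka nnzl iwt kxd cqe qfwt lmtue yfzdy dqgwj nzevs jyzxt ndg
Hunk 5: at line 8 remove [dqgwj] add [dfyt,dtxl,clyi] -> 15 lines: yuj hka nnzl iwt kxd cqe qfwt lmtue yfzdy dfyt dtxl clyi nzevs jyzxt ndg
Hunk 6: at line 5 remove [qfwt] add [shpkn] -> 15 lines: yuj hka nnzl iwt kxd cqe shpkn lmtue yfzdy dfyt dtxl clyi nzevs jyzxt ndg
Final line count: 15

Answer: 15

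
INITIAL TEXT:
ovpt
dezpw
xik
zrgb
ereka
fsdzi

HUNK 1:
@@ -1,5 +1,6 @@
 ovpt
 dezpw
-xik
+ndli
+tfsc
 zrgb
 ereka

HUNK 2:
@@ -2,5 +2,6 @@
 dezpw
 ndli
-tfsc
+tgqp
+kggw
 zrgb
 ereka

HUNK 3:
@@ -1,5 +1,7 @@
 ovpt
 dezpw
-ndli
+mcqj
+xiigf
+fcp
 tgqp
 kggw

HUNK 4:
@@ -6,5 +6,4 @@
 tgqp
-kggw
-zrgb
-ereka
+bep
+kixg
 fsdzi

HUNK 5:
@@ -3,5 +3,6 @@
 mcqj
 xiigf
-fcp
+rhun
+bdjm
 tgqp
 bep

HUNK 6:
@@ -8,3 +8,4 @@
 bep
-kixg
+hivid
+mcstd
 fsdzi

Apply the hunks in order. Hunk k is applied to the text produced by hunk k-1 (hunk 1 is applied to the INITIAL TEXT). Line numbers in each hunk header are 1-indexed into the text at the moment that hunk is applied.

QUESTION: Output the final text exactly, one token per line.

Hunk 1: at line 1 remove [xik] add [ndli,tfsc] -> 7 lines: ovpt dezpw ndli tfsc zrgb ereka fsdzi
Hunk 2: at line 2 remove [tfsc] add [tgqp,kggw] -> 8 lines: ovpt dezpw ndli tgqp kggw zrgb ereka fsdzi
Hunk 3: at line 1 remove [ndli] add [mcqj,xiigf,fcp] -> 10 lines: ovpt dezpw mcqj xiigf fcp tgqp kggw zrgb ereka fsdzi
Hunk 4: at line 6 remove [kggw,zrgb,ereka] add [bep,kixg] -> 9 lines: ovpt dezpw mcqj xiigf fcp tgqp bep kixg fsdzi
Hunk 5: at line 3 remove [fcp] add [rhun,bdjm] -> 10 lines: ovpt dezpw mcqj xiigf rhun bdjm tgqp bep kixg fsdzi
Hunk 6: at line 8 remove [kixg] add [hivid,mcstd] -> 11 lines: ovpt dezpw mcqj xiigf rhun bdjm tgqp bep hivid mcstd fsdzi

Answer: ovpt
dezpw
mcqj
xiigf
rhun
bdjm
tgqp
bep
hivid
mcstd
fsdzi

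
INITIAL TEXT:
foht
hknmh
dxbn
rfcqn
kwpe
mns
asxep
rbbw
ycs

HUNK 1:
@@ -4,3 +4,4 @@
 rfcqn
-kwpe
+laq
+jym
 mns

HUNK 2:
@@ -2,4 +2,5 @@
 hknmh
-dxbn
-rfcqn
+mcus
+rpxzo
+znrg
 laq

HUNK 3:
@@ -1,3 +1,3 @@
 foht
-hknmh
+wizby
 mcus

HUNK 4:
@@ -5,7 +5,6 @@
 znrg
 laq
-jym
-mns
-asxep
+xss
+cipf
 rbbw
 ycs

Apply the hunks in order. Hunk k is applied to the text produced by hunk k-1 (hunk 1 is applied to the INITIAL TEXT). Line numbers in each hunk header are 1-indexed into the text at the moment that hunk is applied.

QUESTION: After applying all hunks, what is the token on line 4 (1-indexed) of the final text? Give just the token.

Hunk 1: at line 4 remove [kwpe] add [laq,jym] -> 10 lines: foht hknmh dxbn rfcqn laq jym mns asxep rbbw ycs
Hunk 2: at line 2 remove [dxbn,rfcqn] add [mcus,rpxzo,znrg] -> 11 lines: foht hknmh mcus rpxzo znrg laq jym mns asxep rbbw ycs
Hunk 3: at line 1 remove [hknmh] add [wizby] -> 11 lines: foht wizby mcus rpxzo znrg laq jym mns asxep rbbw ycs
Hunk 4: at line 5 remove [jym,mns,asxep] add [xss,cipf] -> 10 lines: foht wizby mcus rpxzo znrg laq xss cipf rbbw ycs
Final line 4: rpxzo

Answer: rpxzo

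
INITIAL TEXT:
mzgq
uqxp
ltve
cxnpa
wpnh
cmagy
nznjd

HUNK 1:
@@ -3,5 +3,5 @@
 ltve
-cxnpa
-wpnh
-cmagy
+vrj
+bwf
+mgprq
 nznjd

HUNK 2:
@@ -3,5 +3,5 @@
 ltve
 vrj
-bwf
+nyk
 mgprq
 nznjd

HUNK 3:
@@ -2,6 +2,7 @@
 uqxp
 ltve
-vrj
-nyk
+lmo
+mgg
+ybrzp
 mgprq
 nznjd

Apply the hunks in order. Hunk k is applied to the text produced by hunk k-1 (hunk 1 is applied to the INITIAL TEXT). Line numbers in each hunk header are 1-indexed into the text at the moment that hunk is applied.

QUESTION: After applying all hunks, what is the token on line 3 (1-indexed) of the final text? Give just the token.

Hunk 1: at line 3 remove [cxnpa,wpnh,cmagy] add [vrj,bwf,mgprq] -> 7 lines: mzgq uqxp ltve vrj bwf mgprq nznjd
Hunk 2: at line 3 remove [bwf] add [nyk] -> 7 lines: mzgq uqxp ltve vrj nyk mgprq nznjd
Hunk 3: at line 2 remove [vrj,nyk] add [lmo,mgg,ybrzp] -> 8 lines: mzgq uqxp ltve lmo mgg ybrzp mgprq nznjd
Final line 3: ltve

Answer: ltve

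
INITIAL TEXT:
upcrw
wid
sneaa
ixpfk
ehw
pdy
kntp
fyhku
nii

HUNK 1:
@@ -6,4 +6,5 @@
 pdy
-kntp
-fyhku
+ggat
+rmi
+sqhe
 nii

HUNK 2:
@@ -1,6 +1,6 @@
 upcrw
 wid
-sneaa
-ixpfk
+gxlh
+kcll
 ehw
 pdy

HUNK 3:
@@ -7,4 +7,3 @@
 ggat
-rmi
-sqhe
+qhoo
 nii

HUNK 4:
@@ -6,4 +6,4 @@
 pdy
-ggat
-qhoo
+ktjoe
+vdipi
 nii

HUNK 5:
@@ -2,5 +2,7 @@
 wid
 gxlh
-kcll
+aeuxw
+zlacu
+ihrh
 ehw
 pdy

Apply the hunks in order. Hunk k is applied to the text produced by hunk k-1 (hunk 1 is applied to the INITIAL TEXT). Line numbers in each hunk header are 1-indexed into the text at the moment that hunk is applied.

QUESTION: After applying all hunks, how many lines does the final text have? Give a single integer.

Hunk 1: at line 6 remove [kntp,fyhku] add [ggat,rmi,sqhe] -> 10 lines: upcrw wid sneaa ixpfk ehw pdy ggat rmi sqhe nii
Hunk 2: at line 1 remove [sneaa,ixpfk] add [gxlh,kcll] -> 10 lines: upcrw wid gxlh kcll ehw pdy ggat rmi sqhe nii
Hunk 3: at line 7 remove [rmi,sqhe] add [qhoo] -> 9 lines: upcrw wid gxlh kcll ehw pdy ggat qhoo nii
Hunk 4: at line 6 remove [ggat,qhoo] add [ktjoe,vdipi] -> 9 lines: upcrw wid gxlh kcll ehw pdy ktjoe vdipi nii
Hunk 5: at line 2 remove [kcll] add [aeuxw,zlacu,ihrh] -> 11 lines: upcrw wid gxlh aeuxw zlacu ihrh ehw pdy ktjoe vdipi nii
Final line count: 11

Answer: 11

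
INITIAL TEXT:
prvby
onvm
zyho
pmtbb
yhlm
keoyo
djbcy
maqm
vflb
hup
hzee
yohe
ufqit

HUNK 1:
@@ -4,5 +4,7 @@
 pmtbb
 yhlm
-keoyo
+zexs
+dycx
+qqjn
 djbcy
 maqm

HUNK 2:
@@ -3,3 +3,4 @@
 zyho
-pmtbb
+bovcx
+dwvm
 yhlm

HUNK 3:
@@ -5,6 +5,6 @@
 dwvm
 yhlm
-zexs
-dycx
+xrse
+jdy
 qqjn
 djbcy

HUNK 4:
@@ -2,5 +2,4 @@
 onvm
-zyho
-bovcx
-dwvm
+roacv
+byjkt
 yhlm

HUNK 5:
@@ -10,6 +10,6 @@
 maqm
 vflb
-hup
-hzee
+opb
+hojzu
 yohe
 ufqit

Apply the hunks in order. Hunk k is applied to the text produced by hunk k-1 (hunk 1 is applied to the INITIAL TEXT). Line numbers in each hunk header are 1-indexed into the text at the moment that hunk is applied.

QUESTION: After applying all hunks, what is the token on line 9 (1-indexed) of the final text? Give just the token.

Hunk 1: at line 4 remove [keoyo] add [zexs,dycx,qqjn] -> 15 lines: prvby onvm zyho pmtbb yhlm zexs dycx qqjn djbcy maqm vflb hup hzee yohe ufqit
Hunk 2: at line 3 remove [pmtbb] add [bovcx,dwvm] -> 16 lines: prvby onvm zyho bovcx dwvm yhlm zexs dycx qqjn djbcy maqm vflb hup hzee yohe ufqit
Hunk 3: at line 5 remove [zexs,dycx] add [xrse,jdy] -> 16 lines: prvby onvm zyho bovcx dwvm yhlm xrse jdy qqjn djbcy maqm vflb hup hzee yohe ufqit
Hunk 4: at line 2 remove [zyho,bovcx,dwvm] add [roacv,byjkt] -> 15 lines: prvby onvm roacv byjkt yhlm xrse jdy qqjn djbcy maqm vflb hup hzee yohe ufqit
Hunk 5: at line 10 remove [hup,hzee] add [opb,hojzu] -> 15 lines: prvby onvm roacv byjkt yhlm xrse jdy qqjn djbcy maqm vflb opb hojzu yohe ufqit
Final line 9: djbcy

Answer: djbcy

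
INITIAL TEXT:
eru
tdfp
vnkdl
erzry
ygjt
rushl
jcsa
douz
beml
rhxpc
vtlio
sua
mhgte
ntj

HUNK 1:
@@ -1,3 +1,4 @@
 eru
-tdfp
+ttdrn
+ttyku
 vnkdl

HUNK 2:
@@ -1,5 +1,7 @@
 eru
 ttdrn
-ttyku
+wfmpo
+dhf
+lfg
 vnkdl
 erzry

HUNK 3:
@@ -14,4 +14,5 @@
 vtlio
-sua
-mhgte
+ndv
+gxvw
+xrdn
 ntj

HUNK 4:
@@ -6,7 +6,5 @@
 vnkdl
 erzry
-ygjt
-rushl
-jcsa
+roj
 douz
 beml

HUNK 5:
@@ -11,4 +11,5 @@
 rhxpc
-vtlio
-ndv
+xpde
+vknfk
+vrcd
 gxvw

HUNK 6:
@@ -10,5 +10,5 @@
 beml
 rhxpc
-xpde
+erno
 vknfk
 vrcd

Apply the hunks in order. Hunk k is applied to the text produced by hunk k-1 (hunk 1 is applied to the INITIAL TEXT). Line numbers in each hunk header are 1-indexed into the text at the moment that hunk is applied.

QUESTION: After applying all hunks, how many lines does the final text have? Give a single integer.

Answer: 17

Derivation:
Hunk 1: at line 1 remove [tdfp] add [ttdrn,ttyku] -> 15 lines: eru ttdrn ttyku vnkdl erzry ygjt rushl jcsa douz beml rhxpc vtlio sua mhgte ntj
Hunk 2: at line 1 remove [ttyku] add [wfmpo,dhf,lfg] -> 17 lines: eru ttdrn wfmpo dhf lfg vnkdl erzry ygjt rushl jcsa douz beml rhxpc vtlio sua mhgte ntj
Hunk 3: at line 14 remove [sua,mhgte] add [ndv,gxvw,xrdn] -> 18 lines: eru ttdrn wfmpo dhf lfg vnkdl erzry ygjt rushl jcsa douz beml rhxpc vtlio ndv gxvw xrdn ntj
Hunk 4: at line 6 remove [ygjt,rushl,jcsa] add [roj] -> 16 lines: eru ttdrn wfmpo dhf lfg vnkdl erzry roj douz beml rhxpc vtlio ndv gxvw xrdn ntj
Hunk 5: at line 11 remove [vtlio,ndv] add [xpde,vknfk,vrcd] -> 17 lines: eru ttdrn wfmpo dhf lfg vnkdl erzry roj douz beml rhxpc xpde vknfk vrcd gxvw xrdn ntj
Hunk 6: at line 10 remove [xpde] add [erno] -> 17 lines: eru ttdrn wfmpo dhf lfg vnkdl erzry roj douz beml rhxpc erno vknfk vrcd gxvw xrdn ntj
Final line count: 17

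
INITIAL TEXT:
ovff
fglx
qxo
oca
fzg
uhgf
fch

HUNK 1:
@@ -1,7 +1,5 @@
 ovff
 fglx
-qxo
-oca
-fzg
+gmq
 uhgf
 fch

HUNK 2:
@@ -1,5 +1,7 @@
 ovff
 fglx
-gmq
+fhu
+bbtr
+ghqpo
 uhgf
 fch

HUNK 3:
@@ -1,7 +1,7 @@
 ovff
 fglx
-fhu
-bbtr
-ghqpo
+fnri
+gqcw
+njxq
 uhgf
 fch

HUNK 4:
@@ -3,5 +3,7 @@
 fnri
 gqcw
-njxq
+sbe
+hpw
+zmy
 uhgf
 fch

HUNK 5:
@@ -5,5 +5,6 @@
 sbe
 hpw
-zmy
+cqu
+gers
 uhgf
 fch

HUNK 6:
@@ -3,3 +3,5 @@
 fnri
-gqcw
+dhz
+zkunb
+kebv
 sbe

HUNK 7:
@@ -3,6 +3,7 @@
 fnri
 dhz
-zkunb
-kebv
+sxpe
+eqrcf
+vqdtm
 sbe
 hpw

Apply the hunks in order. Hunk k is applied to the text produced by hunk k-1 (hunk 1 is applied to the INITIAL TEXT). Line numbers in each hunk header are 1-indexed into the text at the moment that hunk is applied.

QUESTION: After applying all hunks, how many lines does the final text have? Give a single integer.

Hunk 1: at line 1 remove [qxo,oca,fzg] add [gmq] -> 5 lines: ovff fglx gmq uhgf fch
Hunk 2: at line 1 remove [gmq] add [fhu,bbtr,ghqpo] -> 7 lines: ovff fglx fhu bbtr ghqpo uhgf fch
Hunk 3: at line 1 remove [fhu,bbtr,ghqpo] add [fnri,gqcw,njxq] -> 7 lines: ovff fglx fnri gqcw njxq uhgf fch
Hunk 4: at line 3 remove [njxq] add [sbe,hpw,zmy] -> 9 lines: ovff fglx fnri gqcw sbe hpw zmy uhgf fch
Hunk 5: at line 5 remove [zmy] add [cqu,gers] -> 10 lines: ovff fglx fnri gqcw sbe hpw cqu gers uhgf fch
Hunk 6: at line 3 remove [gqcw] add [dhz,zkunb,kebv] -> 12 lines: ovff fglx fnri dhz zkunb kebv sbe hpw cqu gers uhgf fch
Hunk 7: at line 3 remove [zkunb,kebv] add [sxpe,eqrcf,vqdtm] -> 13 lines: ovff fglx fnri dhz sxpe eqrcf vqdtm sbe hpw cqu gers uhgf fch
Final line count: 13

Answer: 13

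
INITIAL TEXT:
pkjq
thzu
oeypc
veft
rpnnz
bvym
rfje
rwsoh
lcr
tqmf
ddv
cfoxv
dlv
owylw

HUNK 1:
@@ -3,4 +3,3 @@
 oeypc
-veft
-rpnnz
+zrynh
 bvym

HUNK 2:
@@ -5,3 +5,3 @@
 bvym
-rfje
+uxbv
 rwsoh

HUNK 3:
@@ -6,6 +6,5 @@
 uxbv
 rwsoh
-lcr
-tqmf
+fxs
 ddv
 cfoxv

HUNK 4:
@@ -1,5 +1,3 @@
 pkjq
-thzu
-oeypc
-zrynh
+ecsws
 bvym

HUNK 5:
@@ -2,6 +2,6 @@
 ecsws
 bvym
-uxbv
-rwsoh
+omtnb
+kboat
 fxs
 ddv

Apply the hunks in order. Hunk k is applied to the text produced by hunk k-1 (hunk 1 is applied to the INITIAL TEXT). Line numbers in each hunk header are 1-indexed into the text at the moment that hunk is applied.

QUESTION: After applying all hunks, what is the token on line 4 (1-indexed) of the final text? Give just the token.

Answer: omtnb

Derivation:
Hunk 1: at line 3 remove [veft,rpnnz] add [zrynh] -> 13 lines: pkjq thzu oeypc zrynh bvym rfje rwsoh lcr tqmf ddv cfoxv dlv owylw
Hunk 2: at line 5 remove [rfje] add [uxbv] -> 13 lines: pkjq thzu oeypc zrynh bvym uxbv rwsoh lcr tqmf ddv cfoxv dlv owylw
Hunk 3: at line 6 remove [lcr,tqmf] add [fxs] -> 12 lines: pkjq thzu oeypc zrynh bvym uxbv rwsoh fxs ddv cfoxv dlv owylw
Hunk 4: at line 1 remove [thzu,oeypc,zrynh] add [ecsws] -> 10 lines: pkjq ecsws bvym uxbv rwsoh fxs ddv cfoxv dlv owylw
Hunk 5: at line 2 remove [uxbv,rwsoh] add [omtnb,kboat] -> 10 lines: pkjq ecsws bvym omtnb kboat fxs ddv cfoxv dlv owylw
Final line 4: omtnb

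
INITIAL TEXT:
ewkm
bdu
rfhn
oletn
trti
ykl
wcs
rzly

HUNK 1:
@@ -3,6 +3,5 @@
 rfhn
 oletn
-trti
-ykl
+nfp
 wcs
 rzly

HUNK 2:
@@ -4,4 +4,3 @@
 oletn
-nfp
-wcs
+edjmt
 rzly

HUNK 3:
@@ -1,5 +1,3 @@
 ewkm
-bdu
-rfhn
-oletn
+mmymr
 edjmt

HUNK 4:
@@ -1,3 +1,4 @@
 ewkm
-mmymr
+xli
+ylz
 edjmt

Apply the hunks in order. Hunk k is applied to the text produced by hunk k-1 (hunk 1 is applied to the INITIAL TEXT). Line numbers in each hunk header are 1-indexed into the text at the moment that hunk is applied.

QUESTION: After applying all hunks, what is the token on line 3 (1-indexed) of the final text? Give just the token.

Hunk 1: at line 3 remove [trti,ykl] add [nfp] -> 7 lines: ewkm bdu rfhn oletn nfp wcs rzly
Hunk 2: at line 4 remove [nfp,wcs] add [edjmt] -> 6 lines: ewkm bdu rfhn oletn edjmt rzly
Hunk 3: at line 1 remove [bdu,rfhn,oletn] add [mmymr] -> 4 lines: ewkm mmymr edjmt rzly
Hunk 4: at line 1 remove [mmymr] add [xli,ylz] -> 5 lines: ewkm xli ylz edjmt rzly
Final line 3: ylz

Answer: ylz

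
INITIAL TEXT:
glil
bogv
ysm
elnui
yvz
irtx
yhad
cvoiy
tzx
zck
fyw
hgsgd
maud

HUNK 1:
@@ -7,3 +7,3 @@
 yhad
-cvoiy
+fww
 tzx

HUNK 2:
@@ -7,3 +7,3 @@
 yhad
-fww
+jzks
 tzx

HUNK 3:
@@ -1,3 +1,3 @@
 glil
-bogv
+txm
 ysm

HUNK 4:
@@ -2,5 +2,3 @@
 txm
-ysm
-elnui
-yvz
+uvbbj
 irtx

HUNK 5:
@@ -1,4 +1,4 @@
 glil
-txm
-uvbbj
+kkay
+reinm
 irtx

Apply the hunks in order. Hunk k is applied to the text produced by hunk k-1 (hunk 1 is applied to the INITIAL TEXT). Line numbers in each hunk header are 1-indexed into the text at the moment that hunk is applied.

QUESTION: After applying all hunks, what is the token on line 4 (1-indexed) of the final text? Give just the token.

Answer: irtx

Derivation:
Hunk 1: at line 7 remove [cvoiy] add [fww] -> 13 lines: glil bogv ysm elnui yvz irtx yhad fww tzx zck fyw hgsgd maud
Hunk 2: at line 7 remove [fww] add [jzks] -> 13 lines: glil bogv ysm elnui yvz irtx yhad jzks tzx zck fyw hgsgd maud
Hunk 3: at line 1 remove [bogv] add [txm] -> 13 lines: glil txm ysm elnui yvz irtx yhad jzks tzx zck fyw hgsgd maud
Hunk 4: at line 2 remove [ysm,elnui,yvz] add [uvbbj] -> 11 lines: glil txm uvbbj irtx yhad jzks tzx zck fyw hgsgd maud
Hunk 5: at line 1 remove [txm,uvbbj] add [kkay,reinm] -> 11 lines: glil kkay reinm irtx yhad jzks tzx zck fyw hgsgd maud
Final line 4: irtx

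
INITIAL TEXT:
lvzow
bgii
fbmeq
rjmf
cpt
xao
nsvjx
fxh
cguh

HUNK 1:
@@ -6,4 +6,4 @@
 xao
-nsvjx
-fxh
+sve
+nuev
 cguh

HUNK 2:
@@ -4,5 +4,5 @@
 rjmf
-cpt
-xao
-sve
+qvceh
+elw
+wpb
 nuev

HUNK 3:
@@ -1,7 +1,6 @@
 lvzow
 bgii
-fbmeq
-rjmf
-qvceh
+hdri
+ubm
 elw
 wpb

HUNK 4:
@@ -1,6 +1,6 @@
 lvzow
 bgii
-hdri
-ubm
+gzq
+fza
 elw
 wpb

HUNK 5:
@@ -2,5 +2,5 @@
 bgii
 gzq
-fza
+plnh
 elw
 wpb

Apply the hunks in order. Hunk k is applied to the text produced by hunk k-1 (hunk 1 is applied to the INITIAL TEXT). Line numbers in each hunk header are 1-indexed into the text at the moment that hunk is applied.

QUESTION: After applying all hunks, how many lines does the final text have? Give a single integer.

Hunk 1: at line 6 remove [nsvjx,fxh] add [sve,nuev] -> 9 lines: lvzow bgii fbmeq rjmf cpt xao sve nuev cguh
Hunk 2: at line 4 remove [cpt,xao,sve] add [qvceh,elw,wpb] -> 9 lines: lvzow bgii fbmeq rjmf qvceh elw wpb nuev cguh
Hunk 3: at line 1 remove [fbmeq,rjmf,qvceh] add [hdri,ubm] -> 8 lines: lvzow bgii hdri ubm elw wpb nuev cguh
Hunk 4: at line 1 remove [hdri,ubm] add [gzq,fza] -> 8 lines: lvzow bgii gzq fza elw wpb nuev cguh
Hunk 5: at line 2 remove [fza] add [plnh] -> 8 lines: lvzow bgii gzq plnh elw wpb nuev cguh
Final line count: 8

Answer: 8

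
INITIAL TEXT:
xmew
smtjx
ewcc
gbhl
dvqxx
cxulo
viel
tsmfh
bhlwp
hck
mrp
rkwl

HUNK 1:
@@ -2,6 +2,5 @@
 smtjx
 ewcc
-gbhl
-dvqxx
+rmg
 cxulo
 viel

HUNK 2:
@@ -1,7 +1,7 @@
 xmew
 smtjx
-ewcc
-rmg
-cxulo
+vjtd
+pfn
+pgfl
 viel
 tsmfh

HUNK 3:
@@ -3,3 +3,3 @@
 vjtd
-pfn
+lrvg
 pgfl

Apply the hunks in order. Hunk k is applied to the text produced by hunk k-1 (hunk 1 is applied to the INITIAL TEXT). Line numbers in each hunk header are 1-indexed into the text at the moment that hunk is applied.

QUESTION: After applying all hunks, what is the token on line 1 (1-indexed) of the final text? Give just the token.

Answer: xmew

Derivation:
Hunk 1: at line 2 remove [gbhl,dvqxx] add [rmg] -> 11 lines: xmew smtjx ewcc rmg cxulo viel tsmfh bhlwp hck mrp rkwl
Hunk 2: at line 1 remove [ewcc,rmg,cxulo] add [vjtd,pfn,pgfl] -> 11 lines: xmew smtjx vjtd pfn pgfl viel tsmfh bhlwp hck mrp rkwl
Hunk 3: at line 3 remove [pfn] add [lrvg] -> 11 lines: xmew smtjx vjtd lrvg pgfl viel tsmfh bhlwp hck mrp rkwl
Final line 1: xmew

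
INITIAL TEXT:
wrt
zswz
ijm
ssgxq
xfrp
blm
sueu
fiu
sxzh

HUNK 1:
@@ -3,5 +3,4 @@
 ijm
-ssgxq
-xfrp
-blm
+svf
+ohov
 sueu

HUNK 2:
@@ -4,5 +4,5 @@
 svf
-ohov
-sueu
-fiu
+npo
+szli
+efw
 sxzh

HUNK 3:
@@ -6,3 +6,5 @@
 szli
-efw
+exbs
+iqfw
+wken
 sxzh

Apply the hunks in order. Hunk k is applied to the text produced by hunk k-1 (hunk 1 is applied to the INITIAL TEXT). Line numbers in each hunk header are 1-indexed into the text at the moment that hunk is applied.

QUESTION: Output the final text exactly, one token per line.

Hunk 1: at line 3 remove [ssgxq,xfrp,blm] add [svf,ohov] -> 8 lines: wrt zswz ijm svf ohov sueu fiu sxzh
Hunk 2: at line 4 remove [ohov,sueu,fiu] add [npo,szli,efw] -> 8 lines: wrt zswz ijm svf npo szli efw sxzh
Hunk 3: at line 6 remove [efw] add [exbs,iqfw,wken] -> 10 lines: wrt zswz ijm svf npo szli exbs iqfw wken sxzh

Answer: wrt
zswz
ijm
svf
npo
szli
exbs
iqfw
wken
sxzh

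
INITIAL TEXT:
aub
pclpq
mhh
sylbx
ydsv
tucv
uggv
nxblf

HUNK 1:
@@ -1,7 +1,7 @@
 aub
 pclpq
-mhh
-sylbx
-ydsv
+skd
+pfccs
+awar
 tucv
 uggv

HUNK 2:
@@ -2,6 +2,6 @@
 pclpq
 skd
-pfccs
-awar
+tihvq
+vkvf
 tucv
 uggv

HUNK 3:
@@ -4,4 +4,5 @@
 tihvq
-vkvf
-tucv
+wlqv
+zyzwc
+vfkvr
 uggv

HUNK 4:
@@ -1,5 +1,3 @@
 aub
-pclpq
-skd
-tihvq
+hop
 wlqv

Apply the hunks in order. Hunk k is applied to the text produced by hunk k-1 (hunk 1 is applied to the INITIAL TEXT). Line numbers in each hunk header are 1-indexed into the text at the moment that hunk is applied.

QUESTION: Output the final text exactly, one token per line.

Answer: aub
hop
wlqv
zyzwc
vfkvr
uggv
nxblf

Derivation:
Hunk 1: at line 1 remove [mhh,sylbx,ydsv] add [skd,pfccs,awar] -> 8 lines: aub pclpq skd pfccs awar tucv uggv nxblf
Hunk 2: at line 2 remove [pfccs,awar] add [tihvq,vkvf] -> 8 lines: aub pclpq skd tihvq vkvf tucv uggv nxblf
Hunk 3: at line 4 remove [vkvf,tucv] add [wlqv,zyzwc,vfkvr] -> 9 lines: aub pclpq skd tihvq wlqv zyzwc vfkvr uggv nxblf
Hunk 4: at line 1 remove [pclpq,skd,tihvq] add [hop] -> 7 lines: aub hop wlqv zyzwc vfkvr uggv nxblf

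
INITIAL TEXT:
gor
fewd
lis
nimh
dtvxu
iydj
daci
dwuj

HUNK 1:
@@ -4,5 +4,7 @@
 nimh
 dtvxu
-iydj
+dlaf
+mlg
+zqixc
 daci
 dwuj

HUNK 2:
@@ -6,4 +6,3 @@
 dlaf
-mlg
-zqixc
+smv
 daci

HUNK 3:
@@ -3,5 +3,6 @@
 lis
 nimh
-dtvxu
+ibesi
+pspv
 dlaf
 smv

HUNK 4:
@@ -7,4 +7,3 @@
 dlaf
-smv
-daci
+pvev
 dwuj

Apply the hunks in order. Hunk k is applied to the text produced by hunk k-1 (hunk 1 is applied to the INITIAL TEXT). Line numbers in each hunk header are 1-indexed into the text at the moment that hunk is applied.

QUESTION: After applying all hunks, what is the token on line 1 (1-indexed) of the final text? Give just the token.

Answer: gor

Derivation:
Hunk 1: at line 4 remove [iydj] add [dlaf,mlg,zqixc] -> 10 lines: gor fewd lis nimh dtvxu dlaf mlg zqixc daci dwuj
Hunk 2: at line 6 remove [mlg,zqixc] add [smv] -> 9 lines: gor fewd lis nimh dtvxu dlaf smv daci dwuj
Hunk 3: at line 3 remove [dtvxu] add [ibesi,pspv] -> 10 lines: gor fewd lis nimh ibesi pspv dlaf smv daci dwuj
Hunk 4: at line 7 remove [smv,daci] add [pvev] -> 9 lines: gor fewd lis nimh ibesi pspv dlaf pvev dwuj
Final line 1: gor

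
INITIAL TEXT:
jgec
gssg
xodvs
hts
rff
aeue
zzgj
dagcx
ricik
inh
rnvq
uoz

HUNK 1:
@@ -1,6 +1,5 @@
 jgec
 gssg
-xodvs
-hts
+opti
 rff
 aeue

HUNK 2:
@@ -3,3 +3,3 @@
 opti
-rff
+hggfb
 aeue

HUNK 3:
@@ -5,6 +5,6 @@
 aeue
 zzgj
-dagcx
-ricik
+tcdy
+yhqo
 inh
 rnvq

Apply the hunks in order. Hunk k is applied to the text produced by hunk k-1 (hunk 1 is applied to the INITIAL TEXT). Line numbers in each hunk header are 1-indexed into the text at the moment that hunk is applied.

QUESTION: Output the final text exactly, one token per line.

Hunk 1: at line 1 remove [xodvs,hts] add [opti] -> 11 lines: jgec gssg opti rff aeue zzgj dagcx ricik inh rnvq uoz
Hunk 2: at line 3 remove [rff] add [hggfb] -> 11 lines: jgec gssg opti hggfb aeue zzgj dagcx ricik inh rnvq uoz
Hunk 3: at line 5 remove [dagcx,ricik] add [tcdy,yhqo] -> 11 lines: jgec gssg opti hggfb aeue zzgj tcdy yhqo inh rnvq uoz

Answer: jgec
gssg
opti
hggfb
aeue
zzgj
tcdy
yhqo
inh
rnvq
uoz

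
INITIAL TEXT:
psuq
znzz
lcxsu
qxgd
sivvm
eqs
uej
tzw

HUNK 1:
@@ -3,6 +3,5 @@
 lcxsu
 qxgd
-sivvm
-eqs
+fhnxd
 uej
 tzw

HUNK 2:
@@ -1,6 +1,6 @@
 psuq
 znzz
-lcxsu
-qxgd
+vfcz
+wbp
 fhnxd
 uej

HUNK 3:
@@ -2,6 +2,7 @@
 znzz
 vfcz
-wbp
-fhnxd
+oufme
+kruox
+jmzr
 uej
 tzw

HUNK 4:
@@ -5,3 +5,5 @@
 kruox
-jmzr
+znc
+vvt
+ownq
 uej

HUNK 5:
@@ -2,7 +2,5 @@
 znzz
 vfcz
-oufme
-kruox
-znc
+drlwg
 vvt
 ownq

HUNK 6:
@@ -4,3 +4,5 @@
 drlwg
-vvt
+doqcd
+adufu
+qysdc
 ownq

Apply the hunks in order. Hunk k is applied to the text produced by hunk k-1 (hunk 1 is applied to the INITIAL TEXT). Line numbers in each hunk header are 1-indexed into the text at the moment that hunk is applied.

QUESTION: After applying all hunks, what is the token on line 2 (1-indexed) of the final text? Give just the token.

Hunk 1: at line 3 remove [sivvm,eqs] add [fhnxd] -> 7 lines: psuq znzz lcxsu qxgd fhnxd uej tzw
Hunk 2: at line 1 remove [lcxsu,qxgd] add [vfcz,wbp] -> 7 lines: psuq znzz vfcz wbp fhnxd uej tzw
Hunk 3: at line 2 remove [wbp,fhnxd] add [oufme,kruox,jmzr] -> 8 lines: psuq znzz vfcz oufme kruox jmzr uej tzw
Hunk 4: at line 5 remove [jmzr] add [znc,vvt,ownq] -> 10 lines: psuq znzz vfcz oufme kruox znc vvt ownq uej tzw
Hunk 5: at line 2 remove [oufme,kruox,znc] add [drlwg] -> 8 lines: psuq znzz vfcz drlwg vvt ownq uej tzw
Hunk 6: at line 4 remove [vvt] add [doqcd,adufu,qysdc] -> 10 lines: psuq znzz vfcz drlwg doqcd adufu qysdc ownq uej tzw
Final line 2: znzz

Answer: znzz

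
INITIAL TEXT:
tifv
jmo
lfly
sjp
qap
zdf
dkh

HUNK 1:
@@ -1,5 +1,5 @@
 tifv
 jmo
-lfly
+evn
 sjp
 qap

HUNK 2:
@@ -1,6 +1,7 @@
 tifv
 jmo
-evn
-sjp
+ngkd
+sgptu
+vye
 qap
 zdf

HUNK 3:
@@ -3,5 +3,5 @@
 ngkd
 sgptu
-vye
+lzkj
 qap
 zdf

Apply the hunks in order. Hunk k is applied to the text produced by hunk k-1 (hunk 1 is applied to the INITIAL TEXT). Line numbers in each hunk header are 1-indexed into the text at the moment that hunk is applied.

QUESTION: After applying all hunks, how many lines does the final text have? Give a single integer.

Hunk 1: at line 1 remove [lfly] add [evn] -> 7 lines: tifv jmo evn sjp qap zdf dkh
Hunk 2: at line 1 remove [evn,sjp] add [ngkd,sgptu,vye] -> 8 lines: tifv jmo ngkd sgptu vye qap zdf dkh
Hunk 3: at line 3 remove [vye] add [lzkj] -> 8 lines: tifv jmo ngkd sgptu lzkj qap zdf dkh
Final line count: 8

Answer: 8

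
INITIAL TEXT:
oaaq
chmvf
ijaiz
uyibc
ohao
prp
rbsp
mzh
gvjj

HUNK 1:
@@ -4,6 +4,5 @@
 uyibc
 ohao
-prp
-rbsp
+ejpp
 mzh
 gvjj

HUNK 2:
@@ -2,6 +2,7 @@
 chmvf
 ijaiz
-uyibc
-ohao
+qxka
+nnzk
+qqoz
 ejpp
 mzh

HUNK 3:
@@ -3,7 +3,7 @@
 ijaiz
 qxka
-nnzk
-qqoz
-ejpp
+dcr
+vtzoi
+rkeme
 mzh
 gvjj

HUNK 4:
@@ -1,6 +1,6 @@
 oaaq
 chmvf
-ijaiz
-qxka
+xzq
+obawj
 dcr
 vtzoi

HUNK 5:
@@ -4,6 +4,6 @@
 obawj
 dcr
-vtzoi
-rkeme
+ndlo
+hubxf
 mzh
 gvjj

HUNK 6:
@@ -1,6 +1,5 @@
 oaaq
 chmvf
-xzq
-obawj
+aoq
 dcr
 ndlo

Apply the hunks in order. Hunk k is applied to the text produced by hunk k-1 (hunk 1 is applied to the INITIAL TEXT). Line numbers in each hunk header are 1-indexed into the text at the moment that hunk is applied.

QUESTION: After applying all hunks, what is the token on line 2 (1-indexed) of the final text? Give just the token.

Answer: chmvf

Derivation:
Hunk 1: at line 4 remove [prp,rbsp] add [ejpp] -> 8 lines: oaaq chmvf ijaiz uyibc ohao ejpp mzh gvjj
Hunk 2: at line 2 remove [uyibc,ohao] add [qxka,nnzk,qqoz] -> 9 lines: oaaq chmvf ijaiz qxka nnzk qqoz ejpp mzh gvjj
Hunk 3: at line 3 remove [nnzk,qqoz,ejpp] add [dcr,vtzoi,rkeme] -> 9 lines: oaaq chmvf ijaiz qxka dcr vtzoi rkeme mzh gvjj
Hunk 4: at line 1 remove [ijaiz,qxka] add [xzq,obawj] -> 9 lines: oaaq chmvf xzq obawj dcr vtzoi rkeme mzh gvjj
Hunk 5: at line 4 remove [vtzoi,rkeme] add [ndlo,hubxf] -> 9 lines: oaaq chmvf xzq obawj dcr ndlo hubxf mzh gvjj
Hunk 6: at line 1 remove [xzq,obawj] add [aoq] -> 8 lines: oaaq chmvf aoq dcr ndlo hubxf mzh gvjj
Final line 2: chmvf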